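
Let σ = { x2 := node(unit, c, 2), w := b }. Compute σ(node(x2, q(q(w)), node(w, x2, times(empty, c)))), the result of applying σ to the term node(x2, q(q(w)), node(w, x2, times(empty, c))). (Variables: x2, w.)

Replace each occurrence of x2 with node(unit, c, 2).
Replace each occurrence of w with b.
Result: node(node(unit, c, 2), q(q(b)), node(b, node(unit, c, 2), times(empty, c))).

node(node(unit, c, 2), q(q(b)), node(b, node(unit, c, 2), times(empty, c)))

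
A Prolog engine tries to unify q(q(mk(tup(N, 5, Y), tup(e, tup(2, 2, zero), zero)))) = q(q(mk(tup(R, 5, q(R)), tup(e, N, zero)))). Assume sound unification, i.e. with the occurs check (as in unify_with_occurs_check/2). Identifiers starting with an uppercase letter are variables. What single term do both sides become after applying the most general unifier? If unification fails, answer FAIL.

Decompose q/1: q(mk(tup(N, 5, Y), tup(e, tup(2, 2, zero), zero))) = q(mk(tup(R, 5, q(R)), tup(e, N, zero))).
Decompose q/1: mk(tup(N, 5, Y), tup(e, tup(2, 2, zero), zero)) = mk(tup(R, 5, q(R)), tup(e, N, zero)).
Decompose mk/2: tup(N, 5, Y) = tup(R, 5, q(R)),  tup(e, tup(2, 2, zero), zero) = tup(e, N, zero).
Decompose tup/3: N = R,  5 = 5,  Y = q(R).
Bind N := R; substituting into the one remaining equation that mentions N gives: tup(e, tup(2, 2, zero), zero) = tup(e, R, zero).
Delete trivial equation 5 = 5.
Bind Y := q(R); no other remaining equation mentions Y.
Decompose tup/3: e = e,  tup(2, 2, zero) = R,  zero = zero.
Delete trivial equation e = e.
Bind R := tup(2, 2, zero); no other remaining equation mentions R. Substituting into the earlier bindings gives N := tup(2, 2, zero), Y := q(tup(2, 2, zero)).
Delete trivial equation zero = zero.
Applying the MGU to either side gives q(q(mk(tup(tup(2, 2, zero), 5, q(tup(2, 2, zero))), tup(e, tup(2, 2, zero), zero)))).

q(q(mk(tup(tup(2, 2, zero), 5, q(tup(2, 2, zero))), tup(e, tup(2, 2, zero), zero))))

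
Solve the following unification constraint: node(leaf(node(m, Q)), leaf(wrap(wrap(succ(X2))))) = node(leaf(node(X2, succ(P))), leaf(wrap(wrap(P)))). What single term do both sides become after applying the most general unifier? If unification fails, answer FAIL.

Decompose node/2: leaf(node(m, Q)) = leaf(node(X2, succ(P))),  leaf(wrap(wrap(succ(X2)))) = leaf(wrap(wrap(P))).
Decompose leaf/1: node(m, Q) = node(X2, succ(P)).
Decompose node/2: m = X2,  Q = succ(P).
Bind X2 := m; substituting into the one remaining equation that mentions X2 gives: leaf(wrap(wrap(succ(m)))) = leaf(wrap(wrap(P))).
Bind Q := succ(P); no other remaining equation mentions Q.
Decompose leaf/1: wrap(wrap(succ(m))) = wrap(wrap(P)).
Decompose wrap/1: wrap(succ(m)) = wrap(P).
Decompose wrap/1: succ(m) = P.
Bind P := succ(m). Substituting into the earlier binding gives Q := succ(succ(m)).
Applying the MGU to either side gives node(leaf(node(m, succ(succ(m)))), leaf(wrap(wrap(succ(m))))).

node(leaf(node(m, succ(succ(m)))), leaf(wrap(wrap(succ(m)))))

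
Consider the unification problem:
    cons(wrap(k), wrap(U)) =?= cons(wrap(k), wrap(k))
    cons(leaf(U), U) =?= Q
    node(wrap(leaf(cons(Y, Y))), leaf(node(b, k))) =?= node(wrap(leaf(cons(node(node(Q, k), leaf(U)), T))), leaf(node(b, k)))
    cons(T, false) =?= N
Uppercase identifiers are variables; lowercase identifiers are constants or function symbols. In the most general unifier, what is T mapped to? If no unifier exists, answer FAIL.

node(node(cons(leaf(k), k), k), leaf(k))

Decompose cons/2: wrap(k) =?= wrap(k),  wrap(U) =?= wrap(k).
Delete trivial equation wrap(k) =?= wrap(k).
Decompose wrap/1: U =?= k.
Bind U := k; substituting into the 2 remaining equations that mention U gives: cons(leaf(k), k) =?= Q,  node(wrap(leaf(cons(Y, Y))), leaf(node(b, k))) =?= node(wrap(leaf(cons(node(node(Q, k), leaf(k)), T))), leaf(node(b, k))).
Bind Q := cons(leaf(k), k); substituting into the one remaining equation that mentions Q gives: node(wrap(leaf(cons(Y, Y))), leaf(node(b, k))) =?= node(wrap(leaf(cons(node(node(cons(leaf(k), k), k), leaf(k)), T))), leaf(node(b, k))).
Decompose node/2: wrap(leaf(cons(Y, Y))) =?= wrap(leaf(cons(node(node(cons(leaf(k), k), k), leaf(k)), T))),  leaf(node(b, k)) =?= leaf(node(b, k)).
Decompose wrap/1: leaf(cons(Y, Y)) =?= leaf(cons(node(node(cons(leaf(k), k), k), leaf(k)), T)).
Decompose leaf/1: cons(Y, Y) =?= cons(node(node(cons(leaf(k), k), k), leaf(k)), T).
Decompose cons/2: Y =?= node(node(cons(leaf(k), k), k), leaf(k)),  Y =?= T.
Bind Y := node(node(cons(leaf(k), k), k), leaf(k)); substituting into the one remaining equation that mentions Y gives: node(node(cons(leaf(k), k), k), leaf(k)) =?= T.
Bind T := node(node(cons(leaf(k), k), k), leaf(k)); substituting into the one remaining equation that mentions T gives: cons(node(node(cons(leaf(k), k), k), leaf(k)), false) =?= N.
Delete trivial equation leaf(node(b, k)) =?= leaf(node(b, k)).
Bind N := cons(node(node(cons(leaf(k), k), k), leaf(k)), false).
MGU = { U := k, Q := cons(leaf(k), k), Y := node(node(cons(leaf(k), k), k), leaf(k)), T := node(node(cons(leaf(k), k), k), leaf(k)), N := cons(node(node(cons(leaf(k), k), k), leaf(k)), false) }, so T := node(node(cons(leaf(k), k), k), leaf(k)).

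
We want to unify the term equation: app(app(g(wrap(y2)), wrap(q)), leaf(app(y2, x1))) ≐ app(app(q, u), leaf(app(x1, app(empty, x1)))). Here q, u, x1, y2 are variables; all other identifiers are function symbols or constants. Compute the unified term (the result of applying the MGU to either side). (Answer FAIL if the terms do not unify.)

FAIL

Decompose app/2: app(g(wrap(y2)), wrap(q)) ≐ app(q, u),  leaf(app(y2, x1)) ≐ leaf(app(x1, app(empty, x1))).
Decompose app/2: g(wrap(y2)) ≐ q,  wrap(q) ≐ u.
Bind q := g(wrap(y2)); substituting into the one remaining equation that mentions q gives: wrap(g(wrap(y2))) ≐ u.
Bind u := wrap(g(wrap(y2))); no other remaining equation mentions u.
Decompose leaf/1: app(y2, x1) ≐ app(x1, app(empty, x1)).
Decompose app/2: y2 ≐ x1,  x1 ≐ app(empty, x1).
Bind y2 := x1; no other remaining equation mentions y2. Substituting into the earlier bindings gives q := g(wrap(x1)), u := wrap(g(wrap(x1))).
Occurs check fails: x1 occurs in app(empty, x1); the equation x1 ≐ app(empty, x1) has no finite solution.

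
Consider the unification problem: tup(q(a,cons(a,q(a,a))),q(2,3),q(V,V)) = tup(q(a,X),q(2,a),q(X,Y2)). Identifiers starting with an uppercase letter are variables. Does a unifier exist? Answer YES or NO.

Decompose tup/3: q(a,cons(a,q(a,a))) = q(a,X),  q(2,3) = q(2,a),  q(V,V) = q(X,Y2).
Decompose q/2: a = a,  cons(a,q(a,a)) = X.
Delete trivial equation a = a.
Bind X := cons(a,q(a,a)); substituting into the one remaining equation that mentions X gives: q(V,V) = q(cons(a,q(a,a)),Y2).
Decompose q/2: 2 = 2,  3 = a.
Delete trivial equation 2 = 2.
Clash: constants 3 and a differ; no unifier exists.

NO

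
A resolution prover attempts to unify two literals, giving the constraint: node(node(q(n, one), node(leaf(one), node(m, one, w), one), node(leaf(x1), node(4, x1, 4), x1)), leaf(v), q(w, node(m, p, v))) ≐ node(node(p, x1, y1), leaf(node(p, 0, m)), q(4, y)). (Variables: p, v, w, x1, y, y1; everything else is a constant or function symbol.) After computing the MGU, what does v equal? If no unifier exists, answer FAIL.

node(q(n, one), 0, m)

Decompose node/3: node(q(n, one), node(leaf(one), node(m, one, w), one), node(leaf(x1), node(4, x1, 4), x1)) ≐ node(p, x1, y1),  leaf(v) ≐ leaf(node(p, 0, m)),  q(w, node(m, p, v)) ≐ q(4, y).
Decompose node/3: q(n, one) ≐ p,  node(leaf(one), node(m, one, w), one) ≐ x1,  node(leaf(x1), node(4, x1, 4), x1) ≐ y1.
Bind p := q(n, one); substituting into the 2 remaining equations that mention p gives: leaf(v) ≐ leaf(node(q(n, one), 0, m)),  q(w, node(m, q(n, one), v)) ≐ q(4, y).
Bind x1 := node(leaf(one), node(m, one, w), one); substituting into the one remaining equation that mentions x1 gives: node(leaf(node(leaf(one), node(m, one, w), one)), node(4, node(leaf(one), node(m, one, w), one), 4), node(leaf(one), node(m, one, w), one)) ≐ y1.
Bind y1 := node(leaf(node(leaf(one), node(m, one, w), one)), node(4, node(leaf(one), node(m, one, w), one), 4), node(leaf(one), node(m, one, w), one)); no other remaining equation mentions y1.
Decompose leaf/1: v ≐ node(q(n, one), 0, m).
Bind v := node(q(n, one), 0, m); substituting into the remaining equation gives: q(w, node(m, q(n, one), node(q(n, one), 0, m))) ≐ q(4, y).
Decompose q/2: w ≐ 4,  node(m, q(n, one), node(q(n, one), 0, m)) ≐ y.
Bind w := 4; no other remaining equation mentions w. Substituting into the earlier bindings gives x1 := node(leaf(one), node(m, one, 4), one), y1 := node(leaf(node(leaf(one), node(m, one, 4), one)), node(4, node(leaf(one), node(m, one, 4), one), 4), node(leaf(one), node(m, one, 4), one)).
Bind y := node(m, q(n, one), node(q(n, one), 0, m)).
MGU = { p := q(n, one), x1 := node(leaf(one), node(m, one, 4), one), y1 := node(leaf(node(leaf(one), node(m, one, 4), one)), node(4, node(leaf(one), node(m, one, 4), one), 4), node(leaf(one), node(m, one, 4), one)), v := node(q(n, one), 0, m), w := 4, y := node(m, q(n, one), node(q(n, one), 0, m)) }, so v := node(q(n, one), 0, m).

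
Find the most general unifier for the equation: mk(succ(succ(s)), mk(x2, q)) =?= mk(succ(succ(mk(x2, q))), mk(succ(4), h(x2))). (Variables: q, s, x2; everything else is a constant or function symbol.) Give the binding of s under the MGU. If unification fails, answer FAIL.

Decompose mk/2: succ(succ(s)) =?= succ(succ(mk(x2, q))),  mk(x2, q) =?= mk(succ(4), h(x2)).
Decompose succ/1: succ(s) =?= succ(mk(x2, q)).
Decompose succ/1: s =?= mk(x2, q).
Bind s := mk(x2, q); no other remaining equation mentions s.
Decompose mk/2: x2 =?= succ(4),  q =?= h(x2).
Bind x2 := succ(4); substituting into the remaining equation gives: q =?= h(succ(4)). Substituting into the earlier binding gives s := mk(succ(4), q).
Bind q := h(succ(4)). Substituting into the earlier binding gives s := mk(succ(4), h(succ(4))).
MGU = { s ↦ mk(succ(4), h(succ(4))), x2 ↦ succ(4), q ↦ h(succ(4)) }, so s ↦ mk(succ(4), h(succ(4))).

mk(succ(4), h(succ(4)))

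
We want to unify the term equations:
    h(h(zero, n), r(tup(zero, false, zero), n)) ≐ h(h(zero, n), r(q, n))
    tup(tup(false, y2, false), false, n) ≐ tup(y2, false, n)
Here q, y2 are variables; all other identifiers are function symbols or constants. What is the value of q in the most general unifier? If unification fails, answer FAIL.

FAIL

Decompose h/2: h(zero, n) ≐ h(zero, n),  r(tup(zero, false, zero), n) ≐ r(q, n).
Delete trivial equation h(zero, n) ≐ h(zero, n).
Decompose r/2: tup(zero, false, zero) ≐ q,  n ≐ n.
Bind q := tup(zero, false, zero); no other remaining equation mentions q.
Delete trivial equation n ≐ n.
Decompose tup/3: tup(false, y2, false) ≐ y2,  false ≐ false,  n ≐ n.
Occurs check fails: y2 occurs in tup(false, y2, false); the equation y2 ≐ tup(false, y2, false) has no finite solution.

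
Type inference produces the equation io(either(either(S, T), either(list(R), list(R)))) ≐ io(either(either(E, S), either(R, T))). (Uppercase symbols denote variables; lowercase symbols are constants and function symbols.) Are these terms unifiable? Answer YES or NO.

Decompose io/1: either(either(S, T), either(list(R), list(R))) ≐ either(either(E, S), either(R, T)).
Decompose either/2: either(S, T) ≐ either(E, S),  either(list(R), list(R)) ≐ either(R, T).
Decompose either/2: S ≐ E,  T ≐ S.
Bind S := E; substituting into the one remaining equation that mentions S gives: T ≐ E.
Bind T := E; substituting into the remaining equation gives: either(list(R), list(R)) ≐ either(R, E).
Decompose either/2: list(R) ≐ R,  list(R) ≐ E.
Occurs check fails: R occurs in list(R); the equation R ≐ list(R) has no finite solution.

NO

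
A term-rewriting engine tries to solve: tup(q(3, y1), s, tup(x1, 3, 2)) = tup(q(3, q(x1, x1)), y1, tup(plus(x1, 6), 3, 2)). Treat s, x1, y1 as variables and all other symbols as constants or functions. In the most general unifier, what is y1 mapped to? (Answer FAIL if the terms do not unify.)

Decompose tup/3: q(3, y1) = q(3, q(x1, x1)),  s = y1,  tup(x1, 3, 2) = tup(plus(x1, 6), 3, 2).
Decompose q/2: 3 = 3,  y1 = q(x1, x1).
Delete trivial equation 3 = 3.
Bind y1 := q(x1, x1); substituting into the one remaining equation that mentions y1 gives: s = q(x1, x1).
Bind s := q(x1, x1); no other remaining equation mentions s.
Decompose tup/3: x1 = plus(x1, 6),  3 = 3,  2 = 2.
Occurs check fails: x1 occurs in plus(x1, 6); the equation x1 = plus(x1, 6) has no finite solution.

FAIL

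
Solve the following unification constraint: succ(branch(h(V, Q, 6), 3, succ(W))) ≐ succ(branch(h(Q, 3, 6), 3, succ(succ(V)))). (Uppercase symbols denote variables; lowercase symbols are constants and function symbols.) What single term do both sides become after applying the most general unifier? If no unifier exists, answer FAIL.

succ(branch(h(3, 3, 6), 3, succ(succ(3))))

Decompose succ/1: branch(h(V, Q, 6), 3, succ(W)) ≐ branch(h(Q, 3, 6), 3, succ(succ(V))).
Decompose branch/3: h(V, Q, 6) ≐ h(Q, 3, 6),  3 ≐ 3,  succ(W) ≐ succ(succ(V)).
Decompose h/3: V ≐ Q,  Q ≐ 3,  6 ≐ 6.
Bind V := Q; substituting into the one remaining equation that mentions V gives: succ(W) ≐ succ(succ(Q)).
Bind Q := 3; substituting into the one remaining equation that mentions Q gives: succ(W) ≐ succ(succ(3)). Substituting into the earlier binding gives V := 3.
Delete trivial equation 6 ≐ 6.
Delete trivial equation 3 ≐ 3.
Decompose succ/1: W ≐ succ(3).
Bind W := succ(3).
Applying the MGU to either side gives succ(branch(h(3, 3, 6), 3, succ(succ(3)))).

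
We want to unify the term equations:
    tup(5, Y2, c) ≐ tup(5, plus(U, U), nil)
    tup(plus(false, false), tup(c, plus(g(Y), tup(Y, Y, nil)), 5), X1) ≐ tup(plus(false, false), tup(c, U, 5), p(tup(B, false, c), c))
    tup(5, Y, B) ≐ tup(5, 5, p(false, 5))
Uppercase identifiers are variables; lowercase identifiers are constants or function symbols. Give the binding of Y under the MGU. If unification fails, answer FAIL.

FAIL

Decompose tup/3: 5 ≐ 5,  Y2 ≐ plus(U, U),  c ≐ nil.
Delete trivial equation 5 ≐ 5.
Bind Y2 := plus(U, U); no other remaining equation mentions Y2.
Clash: constants c and nil differ; no unifier exists.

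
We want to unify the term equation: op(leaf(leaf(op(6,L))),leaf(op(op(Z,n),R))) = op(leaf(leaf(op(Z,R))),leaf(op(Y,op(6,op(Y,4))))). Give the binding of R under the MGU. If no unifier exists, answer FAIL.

Decompose op/2: leaf(leaf(op(6,L))) = leaf(leaf(op(Z,R))),  leaf(op(op(Z,n),R)) = leaf(op(Y,op(6,op(Y,4)))).
Decompose leaf/1: leaf(op(6,L)) = leaf(op(Z,R)).
Decompose leaf/1: op(6,L) = op(Z,R).
Decompose op/2: 6 = Z,  L = R.
Bind Z := 6; substituting into the one remaining equation that mentions Z gives: leaf(op(op(6,n),R)) = leaf(op(Y,op(6,op(Y,4)))).
Bind L := R; no other remaining equation mentions L.
Decompose leaf/1: op(op(6,n),R) = op(Y,op(6,op(Y,4))).
Decompose op/2: op(6,n) = Y,  R = op(6,op(Y,4)).
Bind Y := op(6,n); substituting into the remaining equation gives: R = op(6,op(op(6,n),4)).
Bind R := op(6,op(op(6,n),4)). Substituting into the earlier binding gives L := op(6,op(op(6,n),4)).
MGU = { Z -> 6, L -> op(6,op(op(6,n),4)), Y -> op(6,n), R -> op(6,op(op(6,n),4)) }, so R -> op(6,op(op(6,n),4)).

op(6,op(op(6,n),4))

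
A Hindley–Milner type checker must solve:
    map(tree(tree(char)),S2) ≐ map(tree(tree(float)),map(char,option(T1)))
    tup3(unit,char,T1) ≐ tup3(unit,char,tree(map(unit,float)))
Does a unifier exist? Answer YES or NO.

Decompose map/2: tree(tree(char)) ≐ tree(tree(float)),  S2 ≐ map(char,option(T1)).
Decompose tree/1: tree(char) ≐ tree(float).
Decompose tree/1: char ≐ float.
Clash: constants char and float differ; no unifier exists.

NO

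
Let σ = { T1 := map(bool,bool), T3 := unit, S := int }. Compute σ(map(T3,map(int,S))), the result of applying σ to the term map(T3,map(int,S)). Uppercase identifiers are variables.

Replace each occurrence of T3 with unit.
Replace each occurrence of S with int.
Result: map(unit,map(int,int)).

map(unit,map(int,int))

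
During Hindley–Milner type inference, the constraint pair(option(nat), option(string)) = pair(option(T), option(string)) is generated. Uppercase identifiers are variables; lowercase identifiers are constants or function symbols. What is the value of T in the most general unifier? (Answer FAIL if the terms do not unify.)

Decompose pair/2: option(nat) = option(T),  option(string) = option(string).
Decompose option/1: nat = T.
Bind T := nat; no other remaining equation mentions T.
Delete trivial equation option(string) = option(string).
MGU = { T ↦ nat }, so T ↦ nat.

nat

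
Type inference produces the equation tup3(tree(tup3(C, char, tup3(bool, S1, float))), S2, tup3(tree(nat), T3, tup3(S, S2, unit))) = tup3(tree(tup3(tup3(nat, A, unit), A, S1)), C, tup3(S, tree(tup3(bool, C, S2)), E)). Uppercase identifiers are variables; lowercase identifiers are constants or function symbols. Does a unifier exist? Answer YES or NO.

NO

Decompose tup3/3: tree(tup3(C, char, tup3(bool, S1, float))) = tree(tup3(tup3(nat, A, unit), A, S1)),  S2 = C,  tup3(tree(nat), T3, tup3(S, S2, unit)) = tup3(S, tree(tup3(bool, C, S2)), E).
Decompose tree/1: tup3(C, char, tup3(bool, S1, float)) = tup3(tup3(nat, A, unit), A, S1).
Decompose tup3/3: C = tup3(nat, A, unit),  char = A,  tup3(bool, S1, float) = S1.
Bind C := tup3(nat, A, unit); substituting into the 2 remaining equations that mention C gives: S2 = tup3(nat, A, unit),  tup3(tree(nat), T3, tup3(S, S2, unit)) = tup3(S, tree(tup3(bool, tup3(nat, A, unit), S2)), E).
Bind A := char; substituting into the 2 remaining equations that mention A gives: S2 = tup3(nat, char, unit),  tup3(tree(nat), T3, tup3(S, S2, unit)) = tup3(S, tree(tup3(bool, tup3(nat, char, unit), S2)), E). Substituting into the earlier binding gives C := tup3(nat, char, unit).
Occurs check fails: S1 occurs in tup3(bool, S1, float); the equation S1 = tup3(bool, S1, float) has no finite solution.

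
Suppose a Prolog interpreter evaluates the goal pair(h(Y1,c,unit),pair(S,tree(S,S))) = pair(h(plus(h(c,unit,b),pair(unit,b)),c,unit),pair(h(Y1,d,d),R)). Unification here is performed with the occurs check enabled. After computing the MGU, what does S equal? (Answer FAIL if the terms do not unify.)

Decompose pair/2: h(Y1,c,unit) = h(plus(h(c,unit,b),pair(unit,b)),c,unit),  pair(S,tree(S,S)) = pair(h(Y1,d,d),R).
Decompose h/3: Y1 = plus(h(c,unit,b),pair(unit,b)),  c = c,  unit = unit.
Bind Y1 := plus(h(c,unit,b),pair(unit,b)); substituting into the one remaining equation that mentions Y1 gives: pair(S,tree(S,S)) = pair(h(plus(h(c,unit,b),pair(unit,b)),d,d),R).
Delete trivial equation c = c.
Delete trivial equation unit = unit.
Decompose pair/2: S = h(plus(h(c,unit,b),pair(unit,b)),d,d),  tree(S,S) = R.
Bind S := h(plus(h(c,unit,b),pair(unit,b)),d,d); substituting into the remaining equation gives: tree(h(plus(h(c,unit,b),pair(unit,b)),d,d),h(plus(h(c,unit,b),pair(unit,b)),d,d)) = R.
Bind R := tree(h(plus(h(c,unit,b),pair(unit,b)),d,d),h(plus(h(c,unit,b),pair(unit,b)),d,d)).
MGU = { Y1 -> plus(h(c,unit,b),pair(unit,b)), S -> h(plus(h(c,unit,b),pair(unit,b)),d,d), R -> tree(h(plus(h(c,unit,b),pair(unit,b)),d,d),h(plus(h(c,unit,b),pair(unit,b)),d,d)) }, so S -> h(plus(h(c,unit,b),pair(unit,b)),d,d).

h(plus(h(c,unit,b),pair(unit,b)),d,d)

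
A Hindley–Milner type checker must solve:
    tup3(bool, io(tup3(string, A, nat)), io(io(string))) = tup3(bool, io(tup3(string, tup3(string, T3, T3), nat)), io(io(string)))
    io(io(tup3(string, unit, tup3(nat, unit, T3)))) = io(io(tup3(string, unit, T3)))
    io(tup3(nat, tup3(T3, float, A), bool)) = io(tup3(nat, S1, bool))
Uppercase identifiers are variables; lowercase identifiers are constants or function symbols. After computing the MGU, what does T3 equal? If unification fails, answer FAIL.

FAIL

Decompose tup3/3: bool = bool,  io(tup3(string, A, nat)) = io(tup3(string, tup3(string, T3, T3), nat)),  io(io(string)) = io(io(string)).
Delete trivial equation bool = bool.
Decompose io/1: tup3(string, A, nat) = tup3(string, tup3(string, T3, T3), nat).
Decompose tup3/3: string = string,  A = tup3(string, T3, T3),  nat = nat.
Delete trivial equation string = string.
Bind A := tup3(string, T3, T3); substituting into the one remaining equation that mentions A gives: io(tup3(nat, tup3(T3, float, tup3(string, T3, T3)), bool)) = io(tup3(nat, S1, bool)).
Delete trivial equation nat = nat.
Delete trivial equation io(io(string)) = io(io(string)).
Decompose io/1: io(tup3(string, unit, tup3(nat, unit, T3))) = io(tup3(string, unit, T3)).
Decompose io/1: tup3(string, unit, tup3(nat, unit, T3)) = tup3(string, unit, T3).
Decompose tup3/3: string = string,  unit = unit,  tup3(nat, unit, T3) = T3.
Delete trivial equation string = string.
Delete trivial equation unit = unit.
Occurs check fails: T3 occurs in tup3(nat, unit, T3); the equation T3 = tup3(nat, unit, T3) has no finite solution.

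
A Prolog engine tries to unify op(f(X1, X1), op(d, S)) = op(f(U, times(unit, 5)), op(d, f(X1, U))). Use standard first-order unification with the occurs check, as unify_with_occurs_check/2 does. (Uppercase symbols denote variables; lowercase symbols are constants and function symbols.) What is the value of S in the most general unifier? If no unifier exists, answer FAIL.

Decompose op/2: f(X1, X1) = f(U, times(unit, 5)),  op(d, S) = op(d, f(X1, U)).
Decompose f/2: X1 = U,  X1 = times(unit, 5).
Bind X1 := U; substituting into the remaining equations gives: U = times(unit, 5),  op(d, S) = op(d, f(U, U)).
Bind U := times(unit, 5); substituting into the remaining equation gives: op(d, S) = op(d, f(times(unit, 5), times(unit, 5))). Substituting into the earlier binding gives X1 := times(unit, 5).
Decompose op/2: d = d,  S = f(times(unit, 5), times(unit, 5)).
Delete trivial equation d = d.
Bind S := f(times(unit, 5), times(unit, 5)).
MGU = { X1 = times(unit, 5), U = times(unit, 5), S = f(times(unit, 5), times(unit, 5)) }, so S = f(times(unit, 5), times(unit, 5)).

f(times(unit, 5), times(unit, 5))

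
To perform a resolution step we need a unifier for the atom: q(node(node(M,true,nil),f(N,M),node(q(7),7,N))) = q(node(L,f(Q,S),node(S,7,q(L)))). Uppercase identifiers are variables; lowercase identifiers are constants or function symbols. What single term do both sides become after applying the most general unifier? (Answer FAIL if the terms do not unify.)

q(node(node(q(7),true,nil),f(q(node(q(7),true,nil)),q(7)),node(q(7),7,q(node(q(7),true,nil)))))

Decompose q/1: node(node(M,true,nil),f(N,M),node(q(7),7,N)) = node(L,f(Q,S),node(S,7,q(L))).
Decompose node/3: node(M,true,nil) = L,  f(N,M) = f(Q,S),  node(q(7),7,N) = node(S,7,q(L)).
Bind L := node(M,true,nil); substituting into the one remaining equation that mentions L gives: node(q(7),7,N) = node(S,7,q(node(M,true,nil))).
Decompose f/2: N = Q,  M = S.
Bind N := Q; substituting into the one remaining equation that mentions N gives: node(q(7),7,Q) = node(S,7,q(node(M,true,nil))).
Bind M := S; substituting into the remaining equation gives: node(q(7),7,Q) = node(S,7,q(node(S,true,nil))). Substituting into the earlier binding gives L := node(S,true,nil).
Decompose node/3: q(7) = S,  7 = 7,  Q = q(node(S,true,nil)).
Bind S := q(7); substituting into the one remaining equation that mentions S gives: Q = q(node(q(7),true,nil)). Substituting into the earlier bindings gives L := node(q(7),true,nil), M := q(7).
Delete trivial equation 7 = 7.
Bind Q := q(node(q(7),true,nil)). Substituting into the earlier binding gives N := q(node(q(7),true,nil)).
Applying the MGU to either side gives q(node(node(q(7),true,nil),f(q(node(q(7),true,nil)),q(7)),node(q(7),7,q(node(q(7),true,nil))))).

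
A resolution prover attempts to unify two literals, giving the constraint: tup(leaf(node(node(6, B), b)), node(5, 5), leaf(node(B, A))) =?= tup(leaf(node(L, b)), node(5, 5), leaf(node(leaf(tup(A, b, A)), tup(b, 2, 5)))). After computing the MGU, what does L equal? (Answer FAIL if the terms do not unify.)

node(6, leaf(tup(tup(b, 2, 5), b, tup(b, 2, 5))))

Decompose tup/3: leaf(node(node(6, B), b)) =?= leaf(node(L, b)),  node(5, 5) =?= node(5, 5),  leaf(node(B, A)) =?= leaf(node(leaf(tup(A, b, A)), tup(b, 2, 5))).
Decompose leaf/1: node(node(6, B), b) =?= node(L, b).
Decompose node/2: node(6, B) =?= L,  b =?= b.
Bind L := node(6, B); no other remaining equation mentions L.
Delete trivial equation b =?= b.
Delete trivial equation node(5, 5) =?= node(5, 5).
Decompose leaf/1: node(B, A) =?= node(leaf(tup(A, b, A)), tup(b, 2, 5)).
Decompose node/2: B =?= leaf(tup(A, b, A)),  A =?= tup(b, 2, 5).
Bind B := leaf(tup(A, b, A)); no other remaining equation mentions B. Substituting into the earlier binding gives L := node(6, leaf(tup(A, b, A))).
Bind A := tup(b, 2, 5). Substituting into the earlier bindings gives L := node(6, leaf(tup(tup(b, 2, 5), b, tup(b, 2, 5)))), B := leaf(tup(tup(b, 2, 5), b, tup(b, 2, 5))).
MGU = { L -> node(6, leaf(tup(tup(b, 2, 5), b, tup(b, 2, 5)))), B -> leaf(tup(tup(b, 2, 5), b, tup(b, 2, 5))), A -> tup(b, 2, 5) }, so L -> node(6, leaf(tup(tup(b, 2, 5), b, tup(b, 2, 5)))).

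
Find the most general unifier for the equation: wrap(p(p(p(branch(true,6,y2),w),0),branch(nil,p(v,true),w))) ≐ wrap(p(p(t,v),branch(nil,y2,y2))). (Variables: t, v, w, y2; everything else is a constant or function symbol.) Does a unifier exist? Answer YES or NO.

YES

Decompose wrap/1: p(p(p(branch(true,6,y2),w),0),branch(nil,p(v,true),w)) ≐ p(p(t,v),branch(nil,y2,y2)).
Decompose p/2: p(p(branch(true,6,y2),w),0) ≐ p(t,v),  branch(nil,p(v,true),w) ≐ branch(nil,y2,y2).
Decompose p/2: p(branch(true,6,y2),w) ≐ t,  0 ≐ v.
Bind t := p(branch(true,6,y2),w); no other remaining equation mentions t.
Bind v := 0; substituting into the remaining equation gives: branch(nil,p(0,true),w) ≐ branch(nil,y2,y2).
Decompose branch/3: nil ≐ nil,  p(0,true) ≐ y2,  w ≐ y2.
Delete trivial equation nil ≐ nil.
Bind y2 := p(0,true); substituting into the remaining equation gives: w ≐ p(0,true). Substituting into the earlier binding gives t := p(branch(true,6,p(0,true)),w).
Bind w := p(0,true). Substituting into the earlier binding gives t := p(branch(true,6,p(0,true)),p(0,true)).
No equations remain and no clash or occurs-check failure arose, so a unifier exists.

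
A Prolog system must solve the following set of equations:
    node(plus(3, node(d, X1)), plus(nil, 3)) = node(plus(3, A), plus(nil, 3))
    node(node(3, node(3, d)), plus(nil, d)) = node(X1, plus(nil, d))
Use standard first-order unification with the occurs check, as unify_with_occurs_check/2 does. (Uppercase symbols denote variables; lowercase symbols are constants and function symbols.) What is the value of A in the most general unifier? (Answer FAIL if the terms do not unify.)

node(d, node(3, node(3, d)))

Decompose node/2: plus(3, node(d, X1)) = plus(3, A),  plus(nil, 3) = plus(nil, 3).
Decompose plus/2: 3 = 3,  node(d, X1) = A.
Delete trivial equation 3 = 3.
Bind A := node(d, X1); no other remaining equation mentions A.
Delete trivial equation plus(nil, 3) = plus(nil, 3).
Decompose node/2: node(3, node(3, d)) = X1,  plus(nil, d) = plus(nil, d).
Bind X1 := node(3, node(3, d)); no other remaining equation mentions X1. Substituting into the earlier binding gives A := node(d, node(3, node(3, d))).
Delete trivial equation plus(nil, d) = plus(nil, d).
MGU = { A = node(d, node(3, node(3, d))), X1 = node(3, node(3, d)) }, so A = node(d, node(3, node(3, d))).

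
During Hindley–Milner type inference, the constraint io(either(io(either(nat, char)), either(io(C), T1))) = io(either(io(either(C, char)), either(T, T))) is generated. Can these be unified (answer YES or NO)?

YES

Decompose io/1: either(io(either(nat, char)), either(io(C), T1)) = either(io(either(C, char)), either(T, T)).
Decompose either/2: io(either(nat, char)) = io(either(C, char)),  either(io(C), T1) = either(T, T).
Decompose io/1: either(nat, char) = either(C, char).
Decompose either/2: nat = C,  char = char.
Bind C := nat; substituting into the one remaining equation that mentions C gives: either(io(nat), T1) = either(T, T).
Delete trivial equation char = char.
Decompose either/2: io(nat) = T,  T1 = T.
Bind T := io(nat); substituting into the remaining equation gives: T1 = io(nat).
Bind T1 := io(nat).
No equations remain and no clash or occurs-check failure arose, so a unifier exists.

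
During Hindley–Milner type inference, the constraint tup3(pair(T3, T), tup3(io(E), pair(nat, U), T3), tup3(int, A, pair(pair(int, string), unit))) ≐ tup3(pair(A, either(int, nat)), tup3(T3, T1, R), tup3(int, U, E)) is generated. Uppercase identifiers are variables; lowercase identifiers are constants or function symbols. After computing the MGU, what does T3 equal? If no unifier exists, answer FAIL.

io(pair(pair(int, string), unit))

Decompose tup3/3: pair(T3, T) ≐ pair(A, either(int, nat)),  tup3(io(E), pair(nat, U), T3) ≐ tup3(T3, T1, R),  tup3(int, A, pair(pair(int, string), unit)) ≐ tup3(int, U, E).
Decompose pair/2: T3 ≐ A,  T ≐ either(int, nat).
Bind T3 := A; substituting into the one remaining equation that mentions T3 gives: tup3(io(E), pair(nat, U), A) ≐ tup3(A, T1, R).
Bind T := either(int, nat); no other remaining equation mentions T.
Decompose tup3/3: io(E) ≐ A,  pair(nat, U) ≐ T1,  A ≐ R.
Bind A := io(E); substituting into the 2 remaining equations that mention A gives: io(E) ≐ R,  tup3(int, io(E), pair(pair(int, string), unit)) ≐ tup3(int, U, E). Substituting into the earlier binding gives T3 := io(E).
Bind T1 := pair(nat, U); no other remaining equation mentions T1.
Bind R := io(E); no other remaining equation mentions R.
Decompose tup3/3: int ≐ int,  io(E) ≐ U,  pair(pair(int, string), unit) ≐ E.
Delete trivial equation int ≐ int.
Bind U := io(E); no other remaining equation mentions U. Substituting into the earlier binding gives T1 := pair(nat, io(E)).
Bind E := pair(pair(int, string), unit). Substituting into the earlier bindings gives T3 := io(pair(pair(int, string), unit)), A := io(pair(pair(int, string), unit)), T1 := pair(nat, io(pair(pair(int, string), unit))), R := io(pair(pair(int, string), unit)), U := io(pair(pair(int, string), unit)).
MGU = { T3 -> io(pair(pair(int, string), unit)), T -> either(int, nat), A -> io(pair(pair(int, string), unit)), T1 -> pair(nat, io(pair(pair(int, string), unit))), R -> io(pair(pair(int, string), unit)), U -> io(pair(pair(int, string), unit)), E -> pair(pair(int, string), unit) }, so T3 -> io(pair(pair(int, string), unit)).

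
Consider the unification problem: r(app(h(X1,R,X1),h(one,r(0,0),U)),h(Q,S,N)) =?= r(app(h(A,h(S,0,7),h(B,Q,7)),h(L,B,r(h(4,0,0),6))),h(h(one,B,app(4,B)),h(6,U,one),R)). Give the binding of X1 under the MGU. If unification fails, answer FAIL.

Decompose r/2: app(h(X1,R,X1),h(one,r(0,0),U)) =?= app(h(A,h(S,0,7),h(B,Q,7)),h(L,B,r(h(4,0,0),6))),  h(Q,S,N) =?= h(h(one,B,app(4,B)),h(6,U,one),R).
Decompose app/2: h(X1,R,X1) =?= h(A,h(S,0,7),h(B,Q,7)),  h(one,r(0,0),U) =?= h(L,B,r(h(4,0,0),6)).
Decompose h/3: X1 =?= A,  R =?= h(S,0,7),  X1 =?= h(B,Q,7).
Bind X1 := A; substituting into the one remaining equation that mentions X1 gives: A =?= h(B,Q,7).
Bind R := h(S,0,7); substituting into the one remaining equation that mentions R gives: h(Q,S,N) =?= h(h(one,B,app(4,B)),h(6,U,one),h(S,0,7)).
Bind A := h(B,Q,7); no other remaining equation mentions A. Substituting into the earlier binding gives X1 := h(B,Q,7).
Decompose h/3: one =?= L,  r(0,0) =?= B,  U =?= r(h(4,0,0),6).
Bind L := one; no other remaining equation mentions L.
Bind B := r(0,0); substituting into the one remaining equation that mentions B gives: h(Q,S,N) =?= h(h(one,r(0,0),app(4,r(0,0))),h(6,U,one),h(S,0,7)). Substituting into the earlier bindings gives X1 := h(r(0,0),Q,7), A := h(r(0,0),Q,7).
Bind U := r(h(4,0,0),6); substituting into the remaining equation gives: h(Q,S,N) =?= h(h(one,r(0,0),app(4,r(0,0))),h(6,r(h(4,0,0),6),one),h(S,0,7)).
Decompose h/3: Q =?= h(one,r(0,0),app(4,r(0,0))),  S =?= h(6,r(h(4,0,0),6),one),  N =?= h(S,0,7).
Bind Q := h(one,r(0,0),app(4,r(0,0))); no other remaining equation mentions Q. Substituting into the earlier bindings gives X1 := h(r(0,0),h(one,r(0,0),app(4,r(0,0))),7), A := h(r(0,0),h(one,r(0,0),app(4,r(0,0))),7).
Bind S := h(6,r(h(4,0,0),6),one); substituting into the remaining equation gives: N =?= h(h(6,r(h(4,0,0),6),one),0,7). Substituting into the earlier binding gives R := h(h(6,r(h(4,0,0),6),one),0,7).
Bind N := h(h(6,r(h(4,0,0),6),one),0,7).
MGU = { X1 -> h(r(0,0),h(one,r(0,0),app(4,r(0,0))),7), R -> h(h(6,r(h(4,0,0),6),one),0,7), A -> h(r(0,0),h(one,r(0,0),app(4,r(0,0))),7), L -> one, B -> r(0,0), U -> r(h(4,0,0),6), Q -> h(one,r(0,0),app(4,r(0,0))), S -> h(6,r(h(4,0,0),6),one), N -> h(h(6,r(h(4,0,0),6),one),0,7) }, so X1 -> h(r(0,0),h(one,r(0,0),app(4,r(0,0))),7).

h(r(0,0),h(one,r(0,0),app(4,r(0,0))),7)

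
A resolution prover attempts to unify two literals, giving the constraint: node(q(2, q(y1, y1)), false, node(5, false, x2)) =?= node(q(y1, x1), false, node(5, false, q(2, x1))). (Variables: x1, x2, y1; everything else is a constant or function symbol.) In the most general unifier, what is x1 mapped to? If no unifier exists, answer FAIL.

Decompose node/3: q(2, q(y1, y1)) =?= q(y1, x1),  false =?= false,  node(5, false, x2) =?= node(5, false, q(2, x1)).
Decompose q/2: 2 =?= y1,  q(y1, y1) =?= x1.
Bind y1 := 2; substituting into the one remaining equation that mentions y1 gives: q(2, 2) =?= x1.
Bind x1 := q(2, 2); substituting into the one remaining equation that mentions x1 gives: node(5, false, x2) =?= node(5, false, q(2, q(2, 2))).
Delete trivial equation false =?= false.
Decompose node/3: 5 =?= 5,  false =?= false,  x2 =?= q(2, q(2, 2)).
Delete trivial equation 5 =?= 5.
Delete trivial equation false =?= false.
Bind x2 := q(2, q(2, 2)).
MGU = { y1 -> 2, x1 -> q(2, 2), x2 -> q(2, q(2, 2)) }, so x1 -> q(2, 2).

q(2, 2)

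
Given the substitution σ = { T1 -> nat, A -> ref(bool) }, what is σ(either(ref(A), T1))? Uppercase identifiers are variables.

either(ref(ref(bool)), nat)

Replace each occurrence of T1 with nat.
Replace each occurrence of A with ref(bool).
Result: either(ref(ref(bool)), nat).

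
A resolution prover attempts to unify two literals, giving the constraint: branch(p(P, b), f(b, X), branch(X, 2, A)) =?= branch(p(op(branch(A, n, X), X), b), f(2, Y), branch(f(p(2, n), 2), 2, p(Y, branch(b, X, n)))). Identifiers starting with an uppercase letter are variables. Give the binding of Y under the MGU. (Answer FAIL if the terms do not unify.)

Decompose branch/3: p(P, b) =?= p(op(branch(A, n, X), X), b),  f(b, X) =?= f(2, Y),  branch(X, 2, A) =?= branch(f(p(2, n), 2), 2, p(Y, branch(b, X, n))).
Decompose p/2: P =?= op(branch(A, n, X), X),  b =?= b.
Bind P := op(branch(A, n, X), X); no other remaining equation mentions P.
Delete trivial equation b =?= b.
Decompose f/2: b =?= 2,  X =?= Y.
Clash: constants b and 2 differ; no unifier exists.

FAIL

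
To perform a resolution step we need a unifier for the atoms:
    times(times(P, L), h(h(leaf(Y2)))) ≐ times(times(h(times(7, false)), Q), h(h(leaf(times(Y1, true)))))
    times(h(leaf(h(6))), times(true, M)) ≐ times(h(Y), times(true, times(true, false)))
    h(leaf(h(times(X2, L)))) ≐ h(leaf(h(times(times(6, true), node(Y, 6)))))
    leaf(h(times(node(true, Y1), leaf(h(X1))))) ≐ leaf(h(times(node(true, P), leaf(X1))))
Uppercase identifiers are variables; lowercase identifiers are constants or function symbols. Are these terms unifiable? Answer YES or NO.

NO

Decompose times/2: times(P, L) ≐ times(h(times(7, false)), Q),  h(h(leaf(Y2))) ≐ h(h(leaf(times(Y1, true)))).
Decompose times/2: P ≐ h(times(7, false)),  L ≐ Q.
Bind P := h(times(7, false)); substituting into the one remaining equation that mentions P gives: leaf(h(times(node(true, Y1), leaf(h(X1))))) ≐ leaf(h(times(node(true, h(times(7, false))), leaf(X1)))).
Bind L := Q; substituting into the one remaining equation that mentions L gives: h(leaf(h(times(X2, Q)))) ≐ h(leaf(h(times(times(6, true), node(Y, 6))))).
Decompose h/1: h(leaf(Y2)) ≐ h(leaf(times(Y1, true))).
Decompose h/1: leaf(Y2) ≐ leaf(times(Y1, true)).
Decompose leaf/1: Y2 ≐ times(Y1, true).
Bind Y2 := times(Y1, true); no other remaining equation mentions Y2.
Decompose times/2: h(leaf(h(6))) ≐ h(Y),  times(true, M) ≐ times(true, times(true, false)).
Decompose h/1: leaf(h(6)) ≐ Y.
Bind Y := leaf(h(6)); substituting into the one remaining equation that mentions Y gives: h(leaf(h(times(X2, Q)))) ≐ h(leaf(h(times(times(6, true), node(leaf(h(6)), 6))))).
Decompose times/2: true ≐ true,  M ≐ times(true, false).
Delete trivial equation true ≐ true.
Bind M := times(true, false); no other remaining equation mentions M.
Decompose h/1: leaf(h(times(X2, Q))) ≐ leaf(h(times(times(6, true), node(leaf(h(6)), 6)))).
Decompose leaf/1: h(times(X2, Q)) ≐ h(times(times(6, true), node(leaf(h(6)), 6))).
Decompose h/1: times(X2, Q) ≐ times(times(6, true), node(leaf(h(6)), 6)).
Decompose times/2: X2 ≐ times(6, true),  Q ≐ node(leaf(h(6)), 6).
Bind X2 := times(6, true); no other remaining equation mentions X2.
Bind Q := node(leaf(h(6)), 6); no other remaining equation mentions Q. Substituting into the earlier binding gives L := node(leaf(h(6)), 6).
Decompose leaf/1: h(times(node(true, Y1), leaf(h(X1)))) ≐ h(times(node(true, h(times(7, false))), leaf(X1))).
Decompose h/1: times(node(true, Y1), leaf(h(X1))) ≐ times(node(true, h(times(7, false))), leaf(X1)).
Decompose times/2: node(true, Y1) ≐ node(true, h(times(7, false))),  leaf(h(X1)) ≐ leaf(X1).
Decompose node/2: true ≐ true,  Y1 ≐ h(times(7, false)).
Delete trivial equation true ≐ true.
Bind Y1 := h(times(7, false)); no other remaining equation mentions Y1. Substituting into the earlier binding gives Y2 := times(h(times(7, false)), true).
Decompose leaf/1: h(X1) ≐ X1.
Occurs check fails: X1 occurs in h(X1); the equation X1 ≐ h(X1) has no finite solution.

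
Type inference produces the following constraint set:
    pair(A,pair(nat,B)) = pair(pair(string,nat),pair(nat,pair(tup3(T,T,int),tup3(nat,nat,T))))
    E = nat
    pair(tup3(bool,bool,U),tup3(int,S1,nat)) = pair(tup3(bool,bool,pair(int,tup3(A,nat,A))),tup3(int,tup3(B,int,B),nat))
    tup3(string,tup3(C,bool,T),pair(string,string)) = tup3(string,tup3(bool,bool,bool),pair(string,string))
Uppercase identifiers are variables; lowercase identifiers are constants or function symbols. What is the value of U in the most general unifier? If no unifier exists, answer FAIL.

Decompose pair/2: A = pair(string,nat),  pair(nat,B) = pair(nat,pair(tup3(T,T,int),tup3(nat,nat,T))).
Bind A := pair(string,nat); substituting into the one remaining equation that mentions A gives: pair(tup3(bool,bool,U),tup3(int,S1,nat)) = pair(tup3(bool,bool,pair(int,tup3(pair(string,nat),nat,pair(string,nat)))),tup3(int,tup3(B,int,B),nat)).
Decompose pair/2: nat = nat,  B = pair(tup3(T,T,int),tup3(nat,nat,T)).
Delete trivial equation nat = nat.
Bind B := pair(tup3(T,T,int),tup3(nat,nat,T)); substituting into the one remaining equation that mentions B gives: pair(tup3(bool,bool,U),tup3(int,S1,nat)) = pair(tup3(bool,bool,pair(int,tup3(pair(string,nat),nat,pair(string,nat)))),tup3(int,tup3(pair(tup3(T,T,int),tup3(nat,nat,T)),int,pair(tup3(T,T,int),tup3(nat,nat,T))),nat)).
Bind E := nat; no other remaining equation mentions E.
Decompose pair/2: tup3(bool,bool,U) = tup3(bool,bool,pair(int,tup3(pair(string,nat),nat,pair(string,nat)))),  tup3(int,S1,nat) = tup3(int,tup3(pair(tup3(T,T,int),tup3(nat,nat,T)),int,pair(tup3(T,T,int),tup3(nat,nat,T))),nat).
Decompose tup3/3: bool = bool,  bool = bool,  U = pair(int,tup3(pair(string,nat),nat,pair(string,nat))).
Delete trivial equation bool = bool.
Delete trivial equation bool = bool.
Bind U := pair(int,tup3(pair(string,nat),nat,pair(string,nat))); no other remaining equation mentions U.
Decompose tup3/3: int = int,  S1 = tup3(pair(tup3(T,T,int),tup3(nat,nat,T)),int,pair(tup3(T,T,int),tup3(nat,nat,T))),  nat = nat.
Delete trivial equation int = int.
Bind S1 := tup3(pair(tup3(T,T,int),tup3(nat,nat,T)),int,pair(tup3(T,T,int),tup3(nat,nat,T))); no other remaining equation mentions S1.
Delete trivial equation nat = nat.
Decompose tup3/3: string = string,  tup3(C,bool,T) = tup3(bool,bool,bool),  pair(string,string) = pair(string,string).
Delete trivial equation string = string.
Decompose tup3/3: C = bool,  bool = bool,  T = bool.
Bind C := bool; no other remaining equation mentions C.
Delete trivial equation bool = bool.
Bind T := bool; no other remaining equation mentions T. Substituting into the earlier bindings gives B := pair(tup3(bool,bool,int),tup3(nat,nat,bool)), S1 := tup3(pair(tup3(bool,bool,int),tup3(nat,nat,bool)),int,pair(tup3(bool,bool,int),tup3(nat,nat,bool))).
Delete trivial equation pair(string,string) = pair(string,string).
MGU = { A ↦ pair(string,nat), B ↦ pair(tup3(bool,bool,int),tup3(nat,nat,bool)), E ↦ nat, U ↦ pair(int,tup3(pair(string,nat),nat,pair(string,nat))), S1 ↦ tup3(pair(tup3(bool,bool,int),tup3(nat,nat,bool)),int,pair(tup3(bool,bool,int),tup3(nat,nat,bool))), C ↦ bool, T ↦ bool }, so U ↦ pair(int,tup3(pair(string,nat),nat,pair(string,nat))).

pair(int,tup3(pair(string,nat),nat,pair(string,nat)))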